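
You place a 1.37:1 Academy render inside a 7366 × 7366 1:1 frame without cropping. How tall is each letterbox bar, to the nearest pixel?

1.37:1 Academy (1.370) > 1:1 (1.000), so the render fills the width.
That makes the image 5376.64 px tall (7366 / 1.370).
7366 − 5376.64 = 1989.36 px of bars (994.68 each).

995 px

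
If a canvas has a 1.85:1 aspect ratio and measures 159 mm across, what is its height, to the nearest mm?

159 / 1.850 = 85.95.

86 mm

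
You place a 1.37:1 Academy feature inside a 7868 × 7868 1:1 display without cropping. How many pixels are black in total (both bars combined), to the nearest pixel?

16718983 pixels

1.37:1 Academy is wider than 1:1, so it spans the full width.
That makes the image 5743.0657 px tall (7868 / 1.370).
Leftover height: 7868 − 5743.0657 = 2124.9343 px.
That's 2124.9343 × 7868 ≈ 16718983 black pixels.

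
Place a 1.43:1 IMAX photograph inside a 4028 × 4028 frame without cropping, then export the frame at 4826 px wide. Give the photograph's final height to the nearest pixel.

3375 px

At 4028×4028 the photograph is width-limited, so height = 4028 / 1.430 ≈ 2816.78 px.
The frame scales by 4826/4028 = 1.1981; 2816.78 × 1.1981 ≈ 3374.83 px.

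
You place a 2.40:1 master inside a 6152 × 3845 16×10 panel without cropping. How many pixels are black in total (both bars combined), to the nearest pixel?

7884813 pixels

2.40:1 (2.400) > 16×10 (1.600), so the master fills the width.
That makes the image 2563.3333 px tall (6152 / 2.400).
Black = 3845 − 2563.3333 = 1281.6667 px.
That's 1281.6667 × 6152 ≈ 7884813 black pixels.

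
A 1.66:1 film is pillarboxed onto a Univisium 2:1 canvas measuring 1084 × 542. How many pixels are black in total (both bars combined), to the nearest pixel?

99880 pixels

1.66:1 (1.660) < Univisium 2:1 (2.000), so the film fills the height.
The film is 542 × 1.660 ≈ 899.7200 px wide.
Black = 1084 − 899.7200 = 184.2800 px.
Bar area = 184.2800 × 542 ≈ 99880 px.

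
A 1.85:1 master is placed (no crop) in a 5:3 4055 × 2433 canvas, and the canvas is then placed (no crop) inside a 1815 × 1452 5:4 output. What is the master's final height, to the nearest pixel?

981 px

First fit — 1.85:1 into 4055×2433 spans the width: 4055.00 × 2191.89.
Second fit — the 5:3 canvas into 1815×1452 spans the width: 1815.00 × 1089.00 (×0.4476 from 4055×2433).
So the master's height is 2191.89 × 0.4476 ≈ 981.08.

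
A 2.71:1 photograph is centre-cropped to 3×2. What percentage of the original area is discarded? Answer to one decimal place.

44.6%

3×2 is narrower than 2.71:1, so the crop keeps the full height and trims the width.
Area ratio = (1.500)/(2.710) = 55.35%; the remaining 44.65% is cropped out.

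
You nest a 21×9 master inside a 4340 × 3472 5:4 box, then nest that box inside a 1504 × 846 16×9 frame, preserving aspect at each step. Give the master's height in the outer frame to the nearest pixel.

453 px

Inside the 4340×3472 canvas the master is width-limited at 4340.00 × 1860.00.
The 5:4 canvas is height-limited in 1504×846, giving 1057.50 × 846.00; scale factor 0.2437.
The master scales with it: height 1860.00 × 0.2437 ≈ 453.21.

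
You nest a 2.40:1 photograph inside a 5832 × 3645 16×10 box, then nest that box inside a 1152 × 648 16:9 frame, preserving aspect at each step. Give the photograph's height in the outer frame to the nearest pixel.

2.40:1 in 5832×3645: fills the width, so the photograph is 5832.00 × 2430.00.
16×10 in 1152×648: fills the height, so the intermediate becomes 1036.80 × 648.00 — a scale of ×0.1778.
The photograph scales with it: height 2430.00 × 0.1778 ≈ 432.00.

432 px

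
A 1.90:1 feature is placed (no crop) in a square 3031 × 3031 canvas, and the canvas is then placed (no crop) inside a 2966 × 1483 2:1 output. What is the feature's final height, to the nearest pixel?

First fit — 1.90:1 into 3031×3031 spans the width: 3031.00 × 1595.26.
square in 2966×1483: fills the height, so the intermediate becomes 1483.00 × 1483.00 — a scale of ×0.4893.
So the feature's height is 1595.26 × 0.4893 ≈ 780.53.

781 px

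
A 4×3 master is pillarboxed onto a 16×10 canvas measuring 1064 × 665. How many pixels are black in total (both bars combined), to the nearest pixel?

117927 pixels

4×3 (1.333) < 16×10 (1.600), so the master fills the height.
That makes the image 886.6667 px wide (665 × 4/3).
Black = 1064 − 886.6667 = 177.3333 px.
Bar area = 177.3333 × 665 ≈ 117927 px.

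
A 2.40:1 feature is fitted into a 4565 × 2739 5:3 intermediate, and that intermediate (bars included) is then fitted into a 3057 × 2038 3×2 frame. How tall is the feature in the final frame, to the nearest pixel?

2.40:1 in 4565×2739: fills the width, so the feature is 4565.00 × 1902.08.
Second fit — the 5:3 canvas into 3057×2038 spans the width: 3057.00 × 1834.20 (×0.6697 from 4565×2739).
The feature scales with it: height 1902.08 × 0.6697 ≈ 1273.75.

1274 px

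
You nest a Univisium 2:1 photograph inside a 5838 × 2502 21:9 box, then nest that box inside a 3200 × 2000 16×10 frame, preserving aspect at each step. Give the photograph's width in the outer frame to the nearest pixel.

First fit — Univisium 2:1 into 5838×2502 spans the height: 5004.00 × 2502.00.
Second fit — the 21:9 canvas into 3200×2000 spans the width: 3200.00 × 1371.43 (×0.5481 from 5838×2502).
The photograph scales with it: width 5004.00 × 0.5481 ≈ 2742.86.

2743 px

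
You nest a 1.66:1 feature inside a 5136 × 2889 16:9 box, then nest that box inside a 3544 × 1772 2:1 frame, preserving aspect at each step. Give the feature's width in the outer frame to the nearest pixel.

Inside the 5136×2889 canvas the feature is height-limited at 4795.74 × 2889.00.
Second fit — the 16:9 canvas into 3544×1772 spans the height: 3150.22 × 1772.00 (×0.6134 from 5136×2889).
So the feature's width is 4795.74 × 0.6134 ≈ 2941.52.

2942 px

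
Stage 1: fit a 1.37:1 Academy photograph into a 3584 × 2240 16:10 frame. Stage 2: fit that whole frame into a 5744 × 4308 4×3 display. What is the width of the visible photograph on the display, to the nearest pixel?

4918 px

1.37:1 Academy in 3584×2240: fills the height, so the photograph is 3068.80 × 2240.00.
16:10 in 5744×4308: fills the width, so the intermediate becomes 5744.00 × 3590.00 — a scale of ×1.6027.
Applying the same ×1.6027: 3068.80 → 4918.30.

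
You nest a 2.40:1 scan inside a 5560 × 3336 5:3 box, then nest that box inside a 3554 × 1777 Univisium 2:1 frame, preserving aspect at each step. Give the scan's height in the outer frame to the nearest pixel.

First fit — 2.40:1 into 5560×3336 spans the width: 5560.00 × 2316.67.
The 5:3 canvas is height-limited in 3554×1777, giving 2961.67 × 1777.00; scale factor 0.5327.
The scan scales with it: height 2316.67 × 0.5327 ≈ 1234.03.

1234 px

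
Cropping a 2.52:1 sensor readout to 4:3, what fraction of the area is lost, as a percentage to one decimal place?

47.1%

4:3 is narrower than 2.52:1, so the crop keeps the full height and trims the width.
(1.333)/(2.520) ≈ 0.529 of the area survives, leaving 47.09% discarded.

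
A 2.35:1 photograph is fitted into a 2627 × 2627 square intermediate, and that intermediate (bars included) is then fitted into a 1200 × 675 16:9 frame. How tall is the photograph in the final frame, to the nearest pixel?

First fit — 2.35:1 into 2627×2627 spans the width: 2627.00 × 1117.87.
square in 1200×675: fills the height, so the intermediate becomes 675.00 × 675.00 — a scale of ×0.2569.
Applying the same ×0.2569: 1117.87 → 287.23.

287 px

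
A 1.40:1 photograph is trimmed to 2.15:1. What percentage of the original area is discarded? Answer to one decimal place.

34.9%

2.15:1 is wider than 1.40:1, so the crop keeps the full width and trims the height.
Area ratio = (1.400)/(2.150) = 65.12%; the remaining 34.88% is cropped out.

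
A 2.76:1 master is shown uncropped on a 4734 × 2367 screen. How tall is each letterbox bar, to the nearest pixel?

326 px

Since 2.760 > 2.000, the master is width-limited.
The master is 4734 / 2.760 ≈ 1715.22 px tall.
Leftover height: 2367 − 1715.22 = 651.78 px → 325.89 each side.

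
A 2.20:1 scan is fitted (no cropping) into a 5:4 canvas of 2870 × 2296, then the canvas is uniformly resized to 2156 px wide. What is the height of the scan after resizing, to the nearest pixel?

980 px

In the 2870×2296 frame the scan fills the width: height = 2870 / 2.200 ≈ 1304.55 px.
Scaling 2870 → 2156 is ×0.7512, so the height becomes 1304.55 × 0.7512 ≈ 980.00 px.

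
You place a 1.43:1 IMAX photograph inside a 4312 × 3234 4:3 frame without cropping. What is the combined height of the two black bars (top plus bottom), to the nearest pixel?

1.43:1 IMAX (1.430) > 4:3 (1.333), so the photograph fills the width.
That makes the image 3015.38 px tall (4312 / 1.430).
Black = 3234 − 3015.38 = 218.62 px.

219 px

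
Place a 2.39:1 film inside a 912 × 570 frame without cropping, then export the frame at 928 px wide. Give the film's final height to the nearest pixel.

388 px

At 912×570 the film is width-limited, so height = 912 / 2.390 ≈ 381.59 px.
Scaling 912 → 928 is ×1.0175, so the height becomes 381.59 × 1.0175 ≈ 388.28 px.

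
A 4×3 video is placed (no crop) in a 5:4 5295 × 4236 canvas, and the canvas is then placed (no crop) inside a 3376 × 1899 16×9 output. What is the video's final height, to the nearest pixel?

First fit — 4×3 into 5295×4236 spans the width: 5295.00 × 3971.25.
Second fit — the 5:4 canvas into 3376×1899 spans the height: 2373.75 × 1899.00 (×0.4483 from 5295×4236).
Applying the same ×0.4483: 3971.25 → 1780.31.

1780 px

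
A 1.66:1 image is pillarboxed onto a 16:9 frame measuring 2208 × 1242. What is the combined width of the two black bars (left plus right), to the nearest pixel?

1.66:1 (1.660) < 16:9 (1.778), so the image fills the height.
That makes the image 2061.72 px wide (1242 × 1.660).
2208 − 2061.72 = 146.28 px of bars.

146 px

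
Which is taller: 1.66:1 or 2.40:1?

1.66:1

1.66 and 2.4; 2.4 > 1.66. The smaller width-to-height ratio is the taller frame.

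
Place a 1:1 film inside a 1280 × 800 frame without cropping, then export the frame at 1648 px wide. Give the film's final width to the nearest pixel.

1030 px

Fitted into 1280×800, the film spans the height; its width is 800 × 1/1 ≈ 800.00 px.
The frame scales by 1648/1280 = 1.2875; 800.00 × 1.2875 ≈ 1030.00 px.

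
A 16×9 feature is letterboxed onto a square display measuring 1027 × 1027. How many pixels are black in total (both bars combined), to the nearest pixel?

Since 1.778 > 1.000, the feature is width-limited.
Content height = 1027 × 9/16 ≈ 577.6875 px.
1027 − 577.6875 = 449.3125 px of bars.
Across the 1027-px span: 449.3125 × 1027 ≈ 461444 px.

461444 pixels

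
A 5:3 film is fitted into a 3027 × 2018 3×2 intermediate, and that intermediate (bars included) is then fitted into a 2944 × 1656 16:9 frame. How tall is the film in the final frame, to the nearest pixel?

1490 px

First fit — 5:3 into 3027×2018 spans the width: 3027.00 × 1816.20.
The 3×2 canvas is height-limited in 2944×1656, giving 2484.00 × 1656.00; scale factor 0.8206.
The film scales with it: height 1816.20 × 0.8206 ≈ 1490.40.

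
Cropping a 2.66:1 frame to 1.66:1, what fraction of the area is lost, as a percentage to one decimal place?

37.6%

1.66:1 is narrower than 2.66:1, so the crop keeps the full height and trims the width.
Fraction kept = (1.660)/(2.660) ≈ 62.41%, so 37.59% is lost.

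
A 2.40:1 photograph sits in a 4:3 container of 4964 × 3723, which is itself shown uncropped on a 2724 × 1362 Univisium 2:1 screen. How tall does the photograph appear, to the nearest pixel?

757 px

Inside the 4964×3723 canvas the photograph is width-limited at 4964.00 × 2068.33.
Second fit — the 4:3 canvas into 2724×1362 spans the height: 1816.00 × 1362.00 (×0.3658 from 4964×3723).
So the photograph's height is 2068.33 × 0.3658 ≈ 756.67.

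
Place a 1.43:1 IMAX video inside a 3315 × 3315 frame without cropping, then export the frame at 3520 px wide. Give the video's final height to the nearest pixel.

2462 px

In the 3315×3315 frame the video fills the width: height = 3315 / 1.430 ≈ 2318.18 px.
Scaling 3315 → 3520 is ×1.0618, so the height becomes 2318.18 × 1.0618 ≈ 2461.54 px.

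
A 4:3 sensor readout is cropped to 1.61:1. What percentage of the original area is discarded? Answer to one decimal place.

The width stays; only height is cut (since 1.61:1 is wider than 4:3).
Fraction kept = (1.333)/(1.610) ≈ 82.82%, so 17.18% is lost.

17.2%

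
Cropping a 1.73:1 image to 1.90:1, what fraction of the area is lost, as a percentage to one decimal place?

Going from 1.73:1 to 1.90:1 means cutting height while keeping width.
Area ratio = (1.730)/(1.900) = 91.05%; the remaining 8.95% is cropped out.

8.9%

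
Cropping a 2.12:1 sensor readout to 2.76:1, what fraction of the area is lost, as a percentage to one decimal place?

23.2%

Going from 2.12:1 to 2.76:1 means cutting height while keeping width.
Area ratio = (2.120)/(2.760) = 76.81%; the remaining 23.19% is cropped out.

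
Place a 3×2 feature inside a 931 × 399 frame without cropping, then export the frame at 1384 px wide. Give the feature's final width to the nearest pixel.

At 931×399 the feature is height-limited, so width = 399 × 3/2 ≈ 598.50 px.
Resizing to 1384 px wide multiplies everything by 1.4866: 598.50 → 889.71 px.

890 px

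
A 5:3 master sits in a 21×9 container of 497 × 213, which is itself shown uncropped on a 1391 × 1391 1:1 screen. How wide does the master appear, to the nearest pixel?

First fit — 5:3 into 497×213 spans the height: 355.00 × 213.00.
Second fit — the 21×9 canvas into 1391×1391 spans the width: 1391.00 × 596.14 (×2.7988 from 497×213).
The master scales with it: width 355.00 × 2.7988 ≈ 993.57.

994 px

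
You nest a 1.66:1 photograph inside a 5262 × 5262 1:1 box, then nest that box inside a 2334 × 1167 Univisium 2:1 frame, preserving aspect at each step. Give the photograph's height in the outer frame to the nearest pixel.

703 px

1.66:1 in 5262×5262: fills the width, so the photograph is 5262.00 × 3169.88.
Second fit — the 1:1 canvas into 2334×1167 spans the height: 1167.00 × 1167.00 (×0.2218 from 5262×5262).
So the photograph's height is 3169.88 × 0.2218 ≈ 703.01.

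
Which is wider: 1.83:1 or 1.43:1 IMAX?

1.83 and 1.43; 1.83 > 1.43.

1.83:1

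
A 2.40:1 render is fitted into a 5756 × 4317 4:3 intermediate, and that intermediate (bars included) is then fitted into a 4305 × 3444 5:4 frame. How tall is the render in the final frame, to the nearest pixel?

1794 px

First fit — 2.40:1 into 5756×4317 spans the width: 5756.00 × 2398.33.
Second fit — the 4:3 canvas into 4305×3444 spans the width: 4305.00 × 3228.75 (×0.7479 from 5756×4317).
So the render's height is 2398.33 × 0.7479 ≈ 1793.75.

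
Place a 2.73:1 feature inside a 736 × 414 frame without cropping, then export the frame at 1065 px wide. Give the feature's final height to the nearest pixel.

Fitted into 736×414, the feature spans the width; its height is 736 / 2.730 ≈ 269.60 px.
The frame scales by 1065/736 = 1.4470; 269.60 × 1.4470 ≈ 390.11 px.

390 px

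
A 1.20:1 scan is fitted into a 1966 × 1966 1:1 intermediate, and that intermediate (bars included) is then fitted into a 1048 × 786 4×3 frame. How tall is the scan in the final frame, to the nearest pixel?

655 px

Inside the 1966×1966 canvas the scan is width-limited at 1966.00 × 1638.33.
1:1 in 1048×786: fills the height, so the intermediate becomes 786.00 × 786.00 — a scale of ×0.3998.
Applying the same ×0.3998: 1638.33 → 655.00.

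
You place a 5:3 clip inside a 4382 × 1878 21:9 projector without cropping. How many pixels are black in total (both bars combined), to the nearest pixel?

2351256 pixels

5:3 (1.667) < 21:9 (2.333), so the clip fills the height.
Content width = 1878 × 5/3 ≈ 3130.0000 px.
Black = 4382 − 3130.0000 = 1252.0000 px.
Bar area = 1252.0000 × 1878 ≈ 2351256 px.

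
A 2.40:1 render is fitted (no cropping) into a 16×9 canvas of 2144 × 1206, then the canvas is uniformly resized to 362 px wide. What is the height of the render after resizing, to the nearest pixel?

151 px

Fitted into 2144×1206, the render spans the width; its height is 2144 / 2.400 ≈ 893.33 px.
The frame scales by 362/2144 = 0.1688; 893.33 × 0.1688 ≈ 150.83 px.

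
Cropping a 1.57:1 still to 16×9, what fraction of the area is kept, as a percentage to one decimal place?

Going from 1.57:1 to 16×9 means cutting height while keeping width.
Fraction kept = (1.570)/(1.778) ≈ 88.31%.

88.3%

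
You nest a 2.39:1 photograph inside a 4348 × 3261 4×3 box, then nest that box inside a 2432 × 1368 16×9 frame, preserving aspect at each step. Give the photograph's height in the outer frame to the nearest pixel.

First fit — 2.39:1 into 4348×3261 spans the width: 4348.00 × 1819.25.
Second fit — the 4×3 canvas into 2432×1368 spans the height: 1824.00 × 1368.00 (×0.4195 from 4348×3261).
The photograph scales with it: height 1819.25 × 0.4195 ≈ 763.18.

763 px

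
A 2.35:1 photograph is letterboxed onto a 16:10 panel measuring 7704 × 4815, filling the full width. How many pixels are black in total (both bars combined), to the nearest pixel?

11838753 pixels

The photograph is 7704 / 2.350 ≈ 3278.2979 px tall.
4815 − 3278.2979 = 1536.7021 px of bars.
Bar area = 1536.7021 × 7704 ≈ 11838753 px.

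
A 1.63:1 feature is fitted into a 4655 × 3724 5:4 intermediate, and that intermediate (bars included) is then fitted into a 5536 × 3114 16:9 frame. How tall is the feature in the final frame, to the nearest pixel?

2388 px

1.63:1 in 4655×3724: fills the width, so the feature is 4655.00 × 2855.83.
The 5:4 canvas is height-limited in 5536×3114, giving 3892.50 × 3114.00; scale factor 0.8362.
So the feature's height is 2855.83 × 0.8362 ≈ 2388.04.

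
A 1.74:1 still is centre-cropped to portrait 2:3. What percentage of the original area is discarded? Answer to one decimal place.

61.7%

The height stays; only width is cut (since portrait 2:3 is narrower than 1.74:1).
(0.667)/(1.740) ≈ 0.383 of the area survives, leaving 61.69% discarded.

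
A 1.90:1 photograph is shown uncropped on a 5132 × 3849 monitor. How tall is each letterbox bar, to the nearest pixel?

574 px

Since 1.900 > 1.333, the photograph is width-limited.
Content height = 5132 / 1.900 ≈ 2701.05 px.
3849 − 2701.05 = 1147.95 px of bars (573.97 each).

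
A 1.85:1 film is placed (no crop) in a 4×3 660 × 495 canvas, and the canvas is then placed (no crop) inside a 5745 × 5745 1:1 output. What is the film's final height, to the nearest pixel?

3105 px

1.85:1 in 660×495: fills the width, so the film is 660.00 × 356.76.
The 4×3 canvas is width-limited in 5745×5745, giving 5745.00 × 4308.75; scale factor 8.7045.
So the film's height is 356.76 × 8.7045 ≈ 3105.41.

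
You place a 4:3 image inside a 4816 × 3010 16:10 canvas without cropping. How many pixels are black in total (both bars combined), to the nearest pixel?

Since 1.333 < 1.600, the image is height-limited.
Content width = 3010 × 4/3 ≈ 4013.3333 px.
Leftover width: 4816 − 4013.3333 = 802.6667 px.
Bar area = 802.6667 × 3010 ≈ 2416027 px.

2416027 pixels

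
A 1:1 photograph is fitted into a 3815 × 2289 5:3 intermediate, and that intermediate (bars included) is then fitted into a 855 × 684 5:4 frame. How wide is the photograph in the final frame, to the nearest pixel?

1:1 in 3815×2289: fills the height, so the photograph is 2289.00 × 2289.00.
The 5:3 canvas is width-limited in 855×684, giving 855.00 × 513.00; scale factor 0.2241.
Applying the same ×0.2241: 2289.00 → 513.00.

513 px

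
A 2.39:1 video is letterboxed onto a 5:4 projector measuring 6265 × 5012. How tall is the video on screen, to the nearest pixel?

2621 px

2.39:1 is wider than 5:4, so it spans the full width.
The video is 6265 / 2.390 ≈ 2621.34 px tall.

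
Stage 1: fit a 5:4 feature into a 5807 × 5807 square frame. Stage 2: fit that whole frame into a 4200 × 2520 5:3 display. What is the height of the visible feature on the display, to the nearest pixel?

2016 px

First fit — 5:4 into 5807×5807 spans the width: 5807.00 × 4645.60.
The square canvas is height-limited in 4200×2520, giving 2520.00 × 2520.00; scale factor 0.4340.
So the feature's height is 4645.60 × 0.4340 ≈ 2016.00.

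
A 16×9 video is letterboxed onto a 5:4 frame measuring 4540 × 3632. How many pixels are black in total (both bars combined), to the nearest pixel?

4895255 pixels

16×9 (1.778) > 5:4 (1.250), so the video fills the width.
That makes the image 2553.7500 px tall (4540 × 9/16).
Black = 3632 − 2553.7500 = 1078.2500 px.
Across the 4540-px span: 1078.2500 × 4540 ≈ 4895255 px.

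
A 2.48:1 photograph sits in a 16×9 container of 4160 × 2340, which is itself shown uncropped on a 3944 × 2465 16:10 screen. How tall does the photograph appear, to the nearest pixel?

First fit — 2.48:1 into 4160×2340 spans the width: 4160.00 × 1677.42.
The 16×9 canvas is width-limited in 3944×2465, giving 3944.00 × 2218.50; scale factor 0.9481.
The photograph scales with it: height 1677.42 × 0.9481 ≈ 1590.32.

1590 px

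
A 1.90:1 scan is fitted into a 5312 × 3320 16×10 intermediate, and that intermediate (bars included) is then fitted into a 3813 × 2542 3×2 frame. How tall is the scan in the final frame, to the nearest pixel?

Inside the 5312×3320 canvas the scan is width-limited at 5312.00 × 2795.79.
16×10 in 3813×2542: fills the width, so the intermediate becomes 3813.00 × 2383.12 — a scale of ×0.7178.
Applying the same ×0.7178: 2795.79 → 2006.84.

2007 px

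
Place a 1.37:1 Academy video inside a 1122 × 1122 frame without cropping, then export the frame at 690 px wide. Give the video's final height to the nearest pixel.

At 1122×1122 the video is width-limited, so height = 1122 / 1.370 ≈ 818.98 px.
Resizing to 690 px wide multiplies everything by 0.6150: 818.98 → 503.65 px.

504 px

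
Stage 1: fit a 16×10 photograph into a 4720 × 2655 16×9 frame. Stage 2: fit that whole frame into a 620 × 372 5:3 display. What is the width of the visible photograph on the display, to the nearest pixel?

558 px

Inside the 4720×2655 canvas the photograph is height-limited at 4248.00 × 2655.00.
Second fit — the 16×9 canvas into 620×372 spans the width: 620.00 × 348.75 (×0.1314 from 4720×2655).
The photograph scales with it: width 4248.00 × 0.1314 ≈ 558.00.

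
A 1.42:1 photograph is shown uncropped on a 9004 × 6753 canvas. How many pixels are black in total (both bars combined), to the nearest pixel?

1.42:1 (1.420) > 4:3 (1.333), so the photograph fills the width.
The photograph is 9004 / 1.420 ≈ 6340.8451 px tall.
Leftover height: 6753 − 6340.8451 = 412.1549 px.
Across the 9004-px span: 412.1549 × 9004 ≈ 3711043 px.

3711043 pixels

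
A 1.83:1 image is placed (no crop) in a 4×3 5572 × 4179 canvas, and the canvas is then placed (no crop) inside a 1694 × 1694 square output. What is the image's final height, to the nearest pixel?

Inside the 5572×4179 canvas the image is width-limited at 5572.00 × 3044.81.
The 4×3 canvas is width-limited in 1694×1694, giving 1694.00 × 1270.50; scale factor 0.3040.
The image scales with it: height 3044.81 × 0.3040 ≈ 925.68.

926 px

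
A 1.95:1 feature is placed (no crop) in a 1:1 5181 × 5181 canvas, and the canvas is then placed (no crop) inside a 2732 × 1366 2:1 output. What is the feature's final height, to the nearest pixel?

701 px

Inside the 5181×5181 canvas the feature is width-limited at 5181.00 × 2656.92.
Second fit — the 1:1 canvas into 2732×1366 spans the height: 1366.00 × 1366.00 (×0.2637 from 5181×5181).
So the feature's height is 2656.92 × 0.2637 ≈ 700.51.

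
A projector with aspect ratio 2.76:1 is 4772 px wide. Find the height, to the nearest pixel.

At 2.76:1, 4772 / 2.760 ≈ 1728.99.

1729 px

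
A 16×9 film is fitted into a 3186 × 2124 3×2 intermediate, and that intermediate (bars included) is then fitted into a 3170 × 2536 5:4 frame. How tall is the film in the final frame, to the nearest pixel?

Inside the 3186×2124 canvas the film is width-limited at 3186.00 × 1792.12.
The 3×2 canvas is width-limited in 3170×2536, giving 3170.00 × 2113.33; scale factor 0.9950.
The film scales with it: height 1792.12 × 0.9950 ≈ 1783.12.

1783 px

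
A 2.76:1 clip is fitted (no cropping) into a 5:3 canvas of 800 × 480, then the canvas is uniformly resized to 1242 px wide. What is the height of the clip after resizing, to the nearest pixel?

450 px

In the 800×480 frame the clip fills the width: height = 800 / 2.760 ≈ 289.86 px.
The frame scales by 1242/800 = 1.5525; 289.86 × 1.5525 ≈ 450.00 px.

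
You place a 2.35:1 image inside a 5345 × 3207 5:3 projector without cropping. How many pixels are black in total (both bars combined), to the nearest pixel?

4984383 pixels

Since 2.350 > 1.667, the image is width-limited.
That makes the image 2274.4681 px tall (5345 / 2.350).
Black = 3207 − 2274.4681 = 932.5319 px.
Bar area = 932.5319 × 5345 ≈ 4984383 px.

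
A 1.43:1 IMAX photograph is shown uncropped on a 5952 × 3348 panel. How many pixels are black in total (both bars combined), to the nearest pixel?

1.43:1 IMAX is narrower than 16:9, so it spans the full height.
Content width = 3348 × 1.430 ≈ 4787.6400 px.
Black = 5952 − 4787.6400 = 1164.3600 px.
That's 1164.3600 × 3348 ≈ 3898277 black pixels.

3898277 pixels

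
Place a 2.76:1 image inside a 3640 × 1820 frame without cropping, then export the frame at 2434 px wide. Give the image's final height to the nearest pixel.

882 px

At 3640×1820 the image is width-limited, so height = 3640 / 2.760 ≈ 1318.84 px.
Resizing to 2434 px wide multiplies everything by 0.6687: 1318.84 → 881.88 px.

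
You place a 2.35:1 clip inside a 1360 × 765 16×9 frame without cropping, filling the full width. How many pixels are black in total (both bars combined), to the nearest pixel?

The clip is 1360 / 2.350 ≈ 578.7234 px tall.
Leftover height: 765 − 578.7234 = 186.2766 px.
Across the 1360-px span: 186.2766 × 1360 ≈ 253336 px.

253336 pixels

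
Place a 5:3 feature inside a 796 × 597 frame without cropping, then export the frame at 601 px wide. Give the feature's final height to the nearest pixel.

361 px

At 796×597 the feature is width-limited, so height = 796 × 3/5 ≈ 477.60 px.
Scaling 796 → 601 is ×0.7550, so the height becomes 477.60 × 0.7550 ≈ 360.60 px.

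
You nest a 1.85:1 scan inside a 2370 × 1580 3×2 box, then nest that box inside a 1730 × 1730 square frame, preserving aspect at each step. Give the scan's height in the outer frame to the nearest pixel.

935 px

First fit — 1.85:1 into 2370×1580 spans the width: 2370.00 × 1281.08.
3×2 in 1730×1730: fills the width, so the intermediate becomes 1730.00 × 1153.33 — a scale of ×0.7300.
Applying the same ×0.7300: 1281.08 → 935.14.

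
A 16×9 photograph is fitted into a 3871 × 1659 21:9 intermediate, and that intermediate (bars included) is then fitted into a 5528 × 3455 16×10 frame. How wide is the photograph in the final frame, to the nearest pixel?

4212 px

Inside the 3871×1659 canvas the photograph is height-limited at 2949.33 × 1659.00.
21:9 in 5528×3455: fills the width, so the intermediate becomes 5528.00 × 2369.14 — a scale of ×1.4281.
The photograph scales with it: width 2949.33 × 1.4281 ≈ 4211.81.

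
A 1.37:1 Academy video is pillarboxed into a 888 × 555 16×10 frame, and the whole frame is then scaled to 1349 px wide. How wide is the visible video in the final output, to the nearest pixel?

1155 px

At 888×555 the video is height-limited, so width = 555 × 1.370 ≈ 760.35 px.
Scaling 888 → 1349 is ×1.5191, so the width becomes 760.35 × 1.5191 ≈ 1155.08 px.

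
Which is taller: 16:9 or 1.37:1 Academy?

1.37:1 Academy

16:9 = 1.778 and 1.37; 1.778 > 1.37. The smaller width-to-height ratio is the taller frame.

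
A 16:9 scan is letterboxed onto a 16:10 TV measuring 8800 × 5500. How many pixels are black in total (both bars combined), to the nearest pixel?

16:9 (1.778) > 16:10 (1.600), so the scan fills the width.
That makes the image 4950.0000 px tall (8800 × 9/16).
Leftover height: 5500 − 4950.0000 = 550.0000 px.
That's 550.0000 × 8800 ≈ 4840000 black pixels.

4840000 pixels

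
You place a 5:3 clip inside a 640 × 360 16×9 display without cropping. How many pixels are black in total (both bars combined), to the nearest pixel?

14400 pixels

5:3 is narrower than 16×9, so it spans the full height.
The clip is 360 × 5/3 ≈ 600.0000 px wide.
640 − 600.0000 = 40.0000 px of bars.
That's 40.0000 × 360 ≈ 14400 black pixels.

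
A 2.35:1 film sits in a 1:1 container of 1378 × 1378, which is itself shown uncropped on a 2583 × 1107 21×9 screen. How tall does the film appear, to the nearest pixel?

Inside the 1378×1378 canvas the film is width-limited at 1378.00 × 586.38.
1:1 in 2583×1107: fills the height, so the intermediate becomes 1107.00 × 1107.00 — a scale of ×0.8033.
Applying the same ×0.8033: 586.38 → 471.06.

471 px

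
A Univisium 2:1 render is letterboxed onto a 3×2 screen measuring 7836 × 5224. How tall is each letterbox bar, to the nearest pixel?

Univisium 2:1 is wider than 3×2, so it spans the full width.
That makes the image 3918.00 px tall (7836 × 1/2).
Leftover height: 5224 − 3918.00 = 1306.00 px → 653.00 each side.

653 px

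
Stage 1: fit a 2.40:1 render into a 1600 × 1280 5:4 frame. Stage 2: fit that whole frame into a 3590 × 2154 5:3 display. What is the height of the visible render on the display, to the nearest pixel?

First fit — 2.40:1 into 1600×1280 spans the width: 1600.00 × 666.67.
Second fit — the 5:4 canvas into 3590×2154 spans the height: 2692.50 × 2154.00 (×1.6828 from 1600×1280).
The render scales with it: height 666.67 × 1.6828 ≈ 1121.88.

1122 px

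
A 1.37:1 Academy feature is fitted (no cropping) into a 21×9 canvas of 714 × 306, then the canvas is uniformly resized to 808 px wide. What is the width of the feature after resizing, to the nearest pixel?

Fitted into 714×306, the feature spans the height; its width is 306 × 1.370 ≈ 419.22 px.
Scaling 714 → 808 is ×1.1317, so the width becomes 419.22 × 1.1317 ≈ 474.41 px.

474 px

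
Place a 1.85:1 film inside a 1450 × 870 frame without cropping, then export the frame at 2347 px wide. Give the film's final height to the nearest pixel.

In the 1450×870 frame the film fills the width: height = 1450 / 1.850 ≈ 783.78 px.
The frame scales by 2347/1450 = 1.6186; 783.78 × 1.6186 ≈ 1268.65 px.

1269 px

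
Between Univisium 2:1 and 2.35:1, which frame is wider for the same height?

2.35:1

Univisium 2:1 = 2 and 2.35; 2.35 > 2.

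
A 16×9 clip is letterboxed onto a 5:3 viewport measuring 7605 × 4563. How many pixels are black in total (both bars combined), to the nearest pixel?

16×9 is wider than 5:3, so it spans the full width.
The clip is 7605 × 9/16 ≈ 4277.8125 px tall.
Black = 4563 − 4277.8125 = 285.1875 px.
That's 285.1875 × 7605 ≈ 2168851 black pixels.

2168851 pixels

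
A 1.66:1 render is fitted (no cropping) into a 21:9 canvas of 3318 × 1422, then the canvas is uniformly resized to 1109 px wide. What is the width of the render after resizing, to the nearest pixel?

At 3318×1422 the render is height-limited, so width = 1422 × 1.660 ≈ 2360.52 px.
Resizing to 1109 px wide multiplies everything by 0.3342: 2360.52 → 788.97 px.

789 px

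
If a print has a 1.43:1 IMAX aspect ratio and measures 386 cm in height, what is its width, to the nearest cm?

Width = 386 × 1.430 = 551.98.

552 cm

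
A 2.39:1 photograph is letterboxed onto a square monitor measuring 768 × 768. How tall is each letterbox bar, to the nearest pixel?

Since 2.390 > 1.000, the photograph is width-limited.
That makes the image 321.34 px tall (768 / 2.390).
768 − 321.34 = 446.66 px of bars (223.33 each).

223 px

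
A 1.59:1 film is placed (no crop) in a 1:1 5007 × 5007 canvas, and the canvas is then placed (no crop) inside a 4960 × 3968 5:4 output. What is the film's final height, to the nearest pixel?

2496 px

1.59:1 in 5007×5007: fills the width, so the film is 5007.00 × 3149.06.
Second fit — the 1:1 canvas into 4960×3968 spans the height: 3968.00 × 3968.00 (×0.7925 from 5007×5007).
Applying the same ×0.7925: 3149.06 → 2495.60.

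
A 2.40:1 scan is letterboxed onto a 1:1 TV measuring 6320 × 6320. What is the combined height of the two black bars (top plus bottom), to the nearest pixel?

Since 2.400 > 1.000, the scan is width-limited.
The scan is 6320 / 2.400 ≈ 2633.33 px tall.
6320 − 2633.33 = 3686.67 px of bars.

3687 px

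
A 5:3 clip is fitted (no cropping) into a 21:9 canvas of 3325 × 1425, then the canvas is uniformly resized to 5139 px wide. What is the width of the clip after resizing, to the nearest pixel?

3671 px

Fitted into 3325×1425, the clip spans the height; its width is 1425 × 5/3 ≈ 2375.00 px.
The frame scales by 5139/3325 = 1.5456; 2375.00 × 1.5456 ≈ 3670.71 px.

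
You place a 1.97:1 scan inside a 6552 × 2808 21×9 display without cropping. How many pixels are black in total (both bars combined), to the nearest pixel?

1.97:1 (1.970) < 21×9 (2.333), so the scan fills the height.
The scan is 2808 × 1.970 ≈ 5531.7600 px wide.
Black = 6552 − 5531.7600 = 1020.2400 px.
That's 1020.2400 × 2808 ≈ 2864834 black pixels.

2864834 pixels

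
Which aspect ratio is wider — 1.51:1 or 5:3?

1.51 and 5:3 = 1.667; 1.667 > 1.51.

5:3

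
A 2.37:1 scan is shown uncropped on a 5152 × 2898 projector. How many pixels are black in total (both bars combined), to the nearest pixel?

2.37:1 (2.370) > 16:9 (1.778), so the scan fills the width.
Content height = 5152 / 2.370 ≈ 2173.8397 px.
Leftover height: 2898 − 2173.8397 = 724.1603 px.
Across the 5152-px span: 724.1603 × 5152 ≈ 3730874 px.

3730874 pixels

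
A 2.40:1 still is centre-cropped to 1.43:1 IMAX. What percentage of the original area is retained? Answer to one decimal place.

59.6%

Going from 2.40:1 to 1.43:1 IMAX means cutting width while keeping height.
Area ratio = (1.430)/(2.400) = 59.58% retained.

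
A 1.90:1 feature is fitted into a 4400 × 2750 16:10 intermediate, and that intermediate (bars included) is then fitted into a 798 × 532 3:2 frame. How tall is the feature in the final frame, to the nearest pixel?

First fit — 1.90:1 into 4400×2750 spans the width: 4400.00 × 2315.79.
16:10 in 798×532: fills the width, so the intermediate becomes 798.00 × 498.75 — a scale of ×0.1814.
So the feature's height is 2315.79 × 0.1814 ≈ 420.00.

420 px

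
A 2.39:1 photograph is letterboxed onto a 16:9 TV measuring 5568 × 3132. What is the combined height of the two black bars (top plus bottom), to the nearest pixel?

2.39:1 (2.390) > 16:9 (1.778), so the photograph fills the width.
The photograph is 5568 / 2.390 ≈ 2329.71 px tall.
Black = 3132 − 2329.71 = 802.29 px.

802 px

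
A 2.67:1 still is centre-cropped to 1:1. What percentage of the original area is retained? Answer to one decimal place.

37.5%

The height stays; only width is cut (since 1:1 is narrower than 2.67:1).
Area ratio = (1.000)/(2.670) = 37.45% retained.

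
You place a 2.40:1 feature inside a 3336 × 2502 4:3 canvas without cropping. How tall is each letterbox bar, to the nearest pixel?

2.40:1 is wider than 4:3, so it spans the full width.
Content height = 3336 / 2.400 ≈ 1390.00 px.
Black = 2502 − 1390.00 = 1112.00 px, or 556.00 per bar.

556 px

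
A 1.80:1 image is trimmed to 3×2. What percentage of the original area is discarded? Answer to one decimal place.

Going from 1.80:1 to 3×2 means cutting width while keeping height.
(1.500)/(1.800) ≈ 0.833 of the area survives, leaving 16.67% discarded.

16.7%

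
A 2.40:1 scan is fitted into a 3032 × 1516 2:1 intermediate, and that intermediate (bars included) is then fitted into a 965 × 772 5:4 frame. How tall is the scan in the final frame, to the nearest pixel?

2.40:1 in 3032×1516: fills the width, so the scan is 3032.00 × 1263.33.
2:1 in 965×772: fills the width, so the intermediate becomes 965.00 × 482.50 — a scale of ×0.3183.
So the scan's height is 1263.33 × 0.3183 ≈ 402.08.

402 px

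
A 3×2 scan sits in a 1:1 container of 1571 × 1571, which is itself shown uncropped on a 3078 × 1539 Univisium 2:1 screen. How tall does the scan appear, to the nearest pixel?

1026 px

3×2 in 1571×1571: fills the width, so the scan is 1571.00 × 1047.33.
Second fit — the 1:1 canvas into 3078×1539 spans the height: 1539.00 × 1539.00 (×0.9796 from 1571×1571).
So the scan's height is 1047.33 × 0.9796 ≈ 1026.00.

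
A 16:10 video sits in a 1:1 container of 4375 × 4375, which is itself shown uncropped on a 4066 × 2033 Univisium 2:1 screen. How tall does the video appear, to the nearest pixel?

16:10 in 4375×4375: fills the width, so the video is 4375.00 × 2734.38.
1:1 in 4066×2033: fills the height, so the intermediate becomes 2033.00 × 2033.00 — a scale of ×0.4647.
Applying the same ×0.4647: 2734.38 → 1270.62.

1271 px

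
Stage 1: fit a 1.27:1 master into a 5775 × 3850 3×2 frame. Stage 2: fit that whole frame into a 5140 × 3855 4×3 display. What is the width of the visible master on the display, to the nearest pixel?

First fit — 1.27:1 into 5775×3850 spans the height: 4889.50 × 3850.00.
3×2 in 5140×3855: fills the width, so the intermediate becomes 5140.00 × 3426.67 — a scale of ×0.8900.
Applying the same ×0.8900: 4889.50 → 4351.87.

4352 px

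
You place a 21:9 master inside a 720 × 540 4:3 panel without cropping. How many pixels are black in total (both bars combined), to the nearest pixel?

Since 2.333 > 1.333, the master is width-limited.
The master is 720 × 9/21 ≈ 308.5714 px tall.
540 − 308.5714 = 231.4286 px of bars.
That's 231.4286 × 720 ≈ 166629 black pixels.

166629 pixels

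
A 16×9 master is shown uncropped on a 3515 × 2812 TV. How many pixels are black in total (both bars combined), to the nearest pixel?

2934366 pixels

Since 1.778 > 1.250, the master is width-limited.
The master is 3515 × 9/16 ≈ 1977.1875 px tall.
2812 − 1977.1875 = 834.8125 px of bars.
Across the 3515-px span: 834.8125 × 3515 ≈ 2934366 px.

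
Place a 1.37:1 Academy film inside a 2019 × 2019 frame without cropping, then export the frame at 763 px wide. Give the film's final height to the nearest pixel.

557 px

Fitted into 2019×2019, the film spans the width; its height is 2019 / 1.370 ≈ 1473.72 px.
The frame scales by 763/2019 = 0.3779; 1473.72 × 0.3779 ≈ 556.93 px.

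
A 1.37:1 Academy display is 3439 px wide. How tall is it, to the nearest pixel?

At 1.37:1 Academy, 3439 / 1.370 ≈ 2510.22.

2510 px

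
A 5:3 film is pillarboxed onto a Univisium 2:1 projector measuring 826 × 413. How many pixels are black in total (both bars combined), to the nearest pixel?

56856 pixels

5:3 (1.667) < Univisium 2:1 (2.000), so the film fills the height.
That makes the image 688.3333 px wide (413 × 5/3).
Leftover width: 826 − 688.3333 = 137.6667 px.
Across the 413-px span: 137.6667 × 413 ≈ 56856 px.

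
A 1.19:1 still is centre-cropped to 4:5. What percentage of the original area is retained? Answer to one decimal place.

Going from 1.19:1 to 4:5 means cutting width while keeping height.
Area ratio = (0.800)/(1.190) = 67.23% retained.

67.2%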